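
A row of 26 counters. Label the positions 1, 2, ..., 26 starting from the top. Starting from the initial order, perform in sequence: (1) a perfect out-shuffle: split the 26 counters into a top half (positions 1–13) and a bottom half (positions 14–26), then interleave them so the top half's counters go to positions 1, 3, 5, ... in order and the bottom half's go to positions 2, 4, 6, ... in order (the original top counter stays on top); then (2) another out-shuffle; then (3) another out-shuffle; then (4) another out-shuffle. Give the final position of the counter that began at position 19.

14

Track the counter from position 19 forward through each operation:
  after op 1 (out-shuffle): 19 → 12
  after op 2 (out-shuffle): 12 → 23
  after op 3 (out-shuffle): 23 → 20
  after op 4 (out-shuffle): 20 → 14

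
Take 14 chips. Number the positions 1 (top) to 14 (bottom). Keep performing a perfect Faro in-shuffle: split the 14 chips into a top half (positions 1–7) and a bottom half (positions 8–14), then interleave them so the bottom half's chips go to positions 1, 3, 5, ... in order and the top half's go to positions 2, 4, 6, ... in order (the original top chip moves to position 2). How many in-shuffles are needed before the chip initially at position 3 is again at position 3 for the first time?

Follow position 3 under repeated in-shuffles:
3 → 6 → 12 → 9 → 3
It first returns after 4 in-shuffles.

4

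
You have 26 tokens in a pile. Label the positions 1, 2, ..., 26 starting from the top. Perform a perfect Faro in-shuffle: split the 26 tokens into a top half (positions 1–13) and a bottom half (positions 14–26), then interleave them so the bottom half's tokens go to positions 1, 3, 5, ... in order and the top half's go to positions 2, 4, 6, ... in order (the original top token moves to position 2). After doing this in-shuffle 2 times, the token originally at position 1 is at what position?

Track the token's position through each in-shuffle:
1 → 2 → 4

4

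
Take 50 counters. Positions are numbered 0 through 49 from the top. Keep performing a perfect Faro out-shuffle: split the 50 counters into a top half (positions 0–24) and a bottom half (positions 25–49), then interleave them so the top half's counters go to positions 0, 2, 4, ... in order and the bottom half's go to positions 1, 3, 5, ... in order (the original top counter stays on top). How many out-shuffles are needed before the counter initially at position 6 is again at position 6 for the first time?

Follow position 6 under repeated out-shuffles:
6 → 12 → 24 → 48 → 47 → 45 → 41 → 33 → ... → 6 (length 21)
It first returns after 21 out-shuffles.

21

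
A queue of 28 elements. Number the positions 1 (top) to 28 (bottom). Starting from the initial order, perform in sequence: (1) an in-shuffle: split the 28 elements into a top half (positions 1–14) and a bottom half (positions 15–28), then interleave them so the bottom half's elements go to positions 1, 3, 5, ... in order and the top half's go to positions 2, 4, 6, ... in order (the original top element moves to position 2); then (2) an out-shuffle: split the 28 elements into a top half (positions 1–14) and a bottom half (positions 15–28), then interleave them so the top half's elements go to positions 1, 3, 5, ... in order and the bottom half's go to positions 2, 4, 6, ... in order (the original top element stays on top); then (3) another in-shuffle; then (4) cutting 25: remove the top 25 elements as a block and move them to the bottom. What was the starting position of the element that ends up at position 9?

Undo the operations in reverse order, starting from position 9:
  undo op 4 (cut 25): 9 ← 6
  undo op 3 (in-shuffle, from top half): 6 ← 3
  undo op 2 (out-shuffle, from top half): 3 ← 2
  undo op 1 (in-shuffle, from top half): 2 ← 1
So the element at position 9 came from original position 1.

1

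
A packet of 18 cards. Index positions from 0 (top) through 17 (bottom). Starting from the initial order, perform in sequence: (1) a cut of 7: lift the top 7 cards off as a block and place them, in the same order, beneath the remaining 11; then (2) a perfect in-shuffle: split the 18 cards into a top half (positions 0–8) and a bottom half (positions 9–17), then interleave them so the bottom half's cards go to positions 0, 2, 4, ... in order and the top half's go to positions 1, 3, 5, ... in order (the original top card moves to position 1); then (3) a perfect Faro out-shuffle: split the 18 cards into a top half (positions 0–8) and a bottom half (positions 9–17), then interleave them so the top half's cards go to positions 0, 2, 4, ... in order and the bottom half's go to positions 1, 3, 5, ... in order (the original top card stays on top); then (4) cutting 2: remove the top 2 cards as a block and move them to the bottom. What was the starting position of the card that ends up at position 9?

5

Undo the operations in reverse order, starting from position 9:
  undo op 4 (cut 2): 9 ← 11
  undo op 3 (out-shuffle, from bottom half): 11 ← 14
  undo op 2 (in-shuffle, from bottom half): 14 ← 16
  undo op 1 (cut 7): 16 ← 5
So the card at position 9 came from original position 5.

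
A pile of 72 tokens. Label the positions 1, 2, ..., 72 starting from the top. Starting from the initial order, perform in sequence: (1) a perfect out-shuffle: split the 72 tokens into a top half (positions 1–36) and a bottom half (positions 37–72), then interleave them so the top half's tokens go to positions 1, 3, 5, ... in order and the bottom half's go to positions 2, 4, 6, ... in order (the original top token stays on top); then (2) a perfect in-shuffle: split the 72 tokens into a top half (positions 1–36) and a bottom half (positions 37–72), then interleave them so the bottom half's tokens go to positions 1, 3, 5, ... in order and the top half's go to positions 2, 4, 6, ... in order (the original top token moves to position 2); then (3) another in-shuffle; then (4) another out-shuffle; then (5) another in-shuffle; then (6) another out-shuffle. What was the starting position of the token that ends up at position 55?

Undo the operations in reverse order, starting from position 55:
  undo op 6 (out-shuffle, from top half): 55 ← 28
  undo op 5 (in-shuffle, from top half): 28 ← 14
  undo op 4 (out-shuffle, from bottom half): 14 ← 43
  undo op 3 (in-shuffle, from bottom half): 43 ← 58
  undo op 2 (in-shuffle, from top half): 58 ← 29
  undo op 1 (out-shuffle, from top half): 29 ← 15
So the token at position 55 came from original position 15.

15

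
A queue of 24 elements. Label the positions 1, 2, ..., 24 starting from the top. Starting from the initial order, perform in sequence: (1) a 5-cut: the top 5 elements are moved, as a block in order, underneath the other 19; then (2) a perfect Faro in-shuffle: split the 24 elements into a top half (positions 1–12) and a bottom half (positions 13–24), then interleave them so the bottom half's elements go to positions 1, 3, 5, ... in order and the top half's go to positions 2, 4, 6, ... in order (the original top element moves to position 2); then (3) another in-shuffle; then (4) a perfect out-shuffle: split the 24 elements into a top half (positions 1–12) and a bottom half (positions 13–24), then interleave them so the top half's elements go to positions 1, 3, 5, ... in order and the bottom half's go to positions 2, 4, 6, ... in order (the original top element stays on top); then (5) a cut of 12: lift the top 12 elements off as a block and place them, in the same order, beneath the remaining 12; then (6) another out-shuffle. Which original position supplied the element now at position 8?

21

Undo the operations in reverse order, starting from position 8:
  undo op 6 (out-shuffle, from bottom half): 8 ← 16
  undo op 5 (cut 12): 16 ← 4
  undo op 4 (out-shuffle, from bottom half): 4 ← 14
  undo op 3 (in-shuffle, from top half): 14 ← 7
  undo op 2 (in-shuffle, from bottom half): 7 ← 16
  undo op 1 (cut 5): 16 ← 21
So the element at position 8 came from original position 21.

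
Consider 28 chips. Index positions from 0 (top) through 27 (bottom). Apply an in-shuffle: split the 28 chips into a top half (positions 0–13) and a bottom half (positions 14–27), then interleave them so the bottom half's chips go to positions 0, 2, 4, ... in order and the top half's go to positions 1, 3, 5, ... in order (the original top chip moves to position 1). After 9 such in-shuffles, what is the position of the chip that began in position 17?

22

Track the chip's position through each in-shuffle:
17 → 6 → 13 → 27 → 26 → 24 → 20 → 12 → 25 → 22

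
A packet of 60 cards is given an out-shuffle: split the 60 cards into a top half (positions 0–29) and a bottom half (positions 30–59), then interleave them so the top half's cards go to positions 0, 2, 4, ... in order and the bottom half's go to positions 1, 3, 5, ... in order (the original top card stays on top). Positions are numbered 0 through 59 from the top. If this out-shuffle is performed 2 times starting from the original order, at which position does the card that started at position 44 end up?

Track the card's position through each out-shuffle:
44 → 29 → 58

58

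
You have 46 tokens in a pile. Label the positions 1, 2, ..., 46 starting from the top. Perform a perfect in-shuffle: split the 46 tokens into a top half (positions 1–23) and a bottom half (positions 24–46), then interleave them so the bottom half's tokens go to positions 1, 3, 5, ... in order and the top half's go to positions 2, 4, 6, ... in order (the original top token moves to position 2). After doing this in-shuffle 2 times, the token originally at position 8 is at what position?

32

Track the token's position through each in-shuffle:
8 → 16 → 32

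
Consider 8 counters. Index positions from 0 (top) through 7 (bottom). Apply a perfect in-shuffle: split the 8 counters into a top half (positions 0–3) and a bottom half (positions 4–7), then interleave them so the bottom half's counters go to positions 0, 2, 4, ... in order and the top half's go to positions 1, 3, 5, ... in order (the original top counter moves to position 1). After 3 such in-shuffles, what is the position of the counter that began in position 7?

0

Track the counter's position through each in-shuffle:
7 → 6 → 4 → 0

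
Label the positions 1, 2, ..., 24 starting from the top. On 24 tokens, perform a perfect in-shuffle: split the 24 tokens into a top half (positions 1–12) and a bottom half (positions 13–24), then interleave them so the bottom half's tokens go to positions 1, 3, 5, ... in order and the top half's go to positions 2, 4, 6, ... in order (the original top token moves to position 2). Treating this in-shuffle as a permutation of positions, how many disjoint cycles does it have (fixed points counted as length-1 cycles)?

2

Trace each unvisited position around until it returns:
(1 2 4 8 16 7 ... len 20) (5 10 20 15)
2 cycles in total.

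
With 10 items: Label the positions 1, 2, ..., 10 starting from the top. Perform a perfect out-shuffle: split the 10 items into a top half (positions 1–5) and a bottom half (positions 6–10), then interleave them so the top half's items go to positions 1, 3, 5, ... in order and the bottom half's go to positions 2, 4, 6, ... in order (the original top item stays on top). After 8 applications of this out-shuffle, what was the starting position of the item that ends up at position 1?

Work backwards from position 1, undoing one out-shuffle at a time:
1 ← 1 ← 1 ← 1 ← 1 ← 1 ← 1 ← 1 ← 1
So the item now at position 1 started at position 1.

1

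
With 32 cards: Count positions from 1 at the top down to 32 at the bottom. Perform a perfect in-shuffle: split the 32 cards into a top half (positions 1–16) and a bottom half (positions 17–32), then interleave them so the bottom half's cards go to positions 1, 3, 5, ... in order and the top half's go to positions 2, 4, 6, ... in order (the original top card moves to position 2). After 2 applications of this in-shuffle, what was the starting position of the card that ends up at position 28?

Work backwards from position 28, undoing one in-shuffle at a time:
28 ← 14 ← 7
So the card now at position 28 started at position 7.

7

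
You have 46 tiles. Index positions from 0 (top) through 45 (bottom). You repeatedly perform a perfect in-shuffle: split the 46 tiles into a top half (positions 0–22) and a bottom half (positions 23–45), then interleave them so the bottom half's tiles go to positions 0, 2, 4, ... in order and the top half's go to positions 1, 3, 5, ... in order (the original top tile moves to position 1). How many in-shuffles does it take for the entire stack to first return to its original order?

23

The in-shuffle permutes the 46 positions with cycle lengths [23, 23].
Every tile is home exactly when every cycle has completed a whole number of laps, i.e. after lcm(23) = 23 in-shuffles.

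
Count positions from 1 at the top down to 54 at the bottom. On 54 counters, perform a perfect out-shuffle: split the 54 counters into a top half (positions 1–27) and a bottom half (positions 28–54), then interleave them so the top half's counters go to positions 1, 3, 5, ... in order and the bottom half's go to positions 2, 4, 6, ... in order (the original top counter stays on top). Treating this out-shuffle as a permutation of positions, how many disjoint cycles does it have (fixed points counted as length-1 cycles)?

Trace each unvisited position around until it returns:
(1) (2 3 5 9 17 33 ... len 52) (54)
3 cycles in total.

3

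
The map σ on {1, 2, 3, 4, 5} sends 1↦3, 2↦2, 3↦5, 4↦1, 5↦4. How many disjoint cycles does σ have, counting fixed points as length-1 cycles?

Cycle decomposition: (1 3 5 4) (2).
2 cycles.

2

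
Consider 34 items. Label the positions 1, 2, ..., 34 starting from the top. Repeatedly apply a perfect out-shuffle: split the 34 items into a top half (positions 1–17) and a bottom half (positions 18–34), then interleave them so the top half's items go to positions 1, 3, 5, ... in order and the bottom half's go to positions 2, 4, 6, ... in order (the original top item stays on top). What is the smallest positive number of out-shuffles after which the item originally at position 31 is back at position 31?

Follow position 31 under repeated out-shuffles:
31 → 28 → 22 → 10 → 19 → 4 → 7 → 13 → 25 → 16 → 31
It first returns after 10 out-shuffles.

10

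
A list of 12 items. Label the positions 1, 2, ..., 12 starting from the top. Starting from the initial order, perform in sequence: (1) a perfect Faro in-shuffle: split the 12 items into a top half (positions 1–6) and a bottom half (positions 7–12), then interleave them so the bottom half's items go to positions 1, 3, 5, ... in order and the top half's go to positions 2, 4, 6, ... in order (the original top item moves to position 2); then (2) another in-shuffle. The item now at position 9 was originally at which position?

Undo the operations in reverse order, starting from position 9:
  undo op 2 (in-shuffle, from bottom half): 9 ← 11
  undo op 1 (in-shuffle, from bottom half): 11 ← 12
So the item at position 9 came from original position 12.

12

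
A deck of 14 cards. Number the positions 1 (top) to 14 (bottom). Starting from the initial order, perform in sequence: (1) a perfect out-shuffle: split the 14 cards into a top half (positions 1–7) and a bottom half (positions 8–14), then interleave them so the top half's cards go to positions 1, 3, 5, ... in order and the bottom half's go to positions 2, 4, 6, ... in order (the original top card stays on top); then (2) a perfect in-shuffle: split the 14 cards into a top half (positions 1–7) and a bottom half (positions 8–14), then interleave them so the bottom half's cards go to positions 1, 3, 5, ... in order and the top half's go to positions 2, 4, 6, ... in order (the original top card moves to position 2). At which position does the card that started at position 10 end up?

Track the card from position 10 forward through each operation:
  after op 1 (out-shuffle): 10 → 6
  after op 2 (in-shuffle): 6 → 12

12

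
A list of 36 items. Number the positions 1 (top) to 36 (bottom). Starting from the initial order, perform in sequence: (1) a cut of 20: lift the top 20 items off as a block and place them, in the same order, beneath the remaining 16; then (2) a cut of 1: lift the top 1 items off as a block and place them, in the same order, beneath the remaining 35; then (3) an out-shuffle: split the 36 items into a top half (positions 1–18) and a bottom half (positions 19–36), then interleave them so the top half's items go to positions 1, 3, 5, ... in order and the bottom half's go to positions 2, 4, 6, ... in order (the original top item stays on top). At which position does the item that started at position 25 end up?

Track the item from position 25 forward through each operation:
  after op 1 (cut 20): 25 → 5
  after op 2 (cut 1): 5 → 4
  after op 3 (out-shuffle): 4 → 7

7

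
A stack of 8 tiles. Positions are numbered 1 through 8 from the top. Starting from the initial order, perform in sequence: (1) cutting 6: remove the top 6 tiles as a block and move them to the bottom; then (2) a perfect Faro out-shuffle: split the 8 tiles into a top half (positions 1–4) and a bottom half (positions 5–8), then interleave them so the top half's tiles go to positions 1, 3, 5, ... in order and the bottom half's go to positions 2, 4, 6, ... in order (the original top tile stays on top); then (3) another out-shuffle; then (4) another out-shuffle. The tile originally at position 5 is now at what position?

Track the tile from position 5 forward through each operation:
  after op 1 (cut 6): 5 → 7
  after op 2 (out-shuffle): 7 → 6
  after op 3 (out-shuffle): 6 → 4
  after op 4 (out-shuffle): 4 → 7

7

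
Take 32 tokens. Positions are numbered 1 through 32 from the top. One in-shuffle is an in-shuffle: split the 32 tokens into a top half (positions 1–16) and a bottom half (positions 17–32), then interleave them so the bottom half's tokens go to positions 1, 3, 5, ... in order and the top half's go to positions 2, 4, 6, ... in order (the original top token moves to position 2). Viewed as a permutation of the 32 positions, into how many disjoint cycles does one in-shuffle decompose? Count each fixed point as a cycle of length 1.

4

Trace each unvisited position around until it returns:
(1 2 4 8 16 32 31 29 25 17) (3 6 12 24 15 30 27 21 9 18) (5 10 20 7 14 28 23 13 26 19) (11 22)
4 cycles in total.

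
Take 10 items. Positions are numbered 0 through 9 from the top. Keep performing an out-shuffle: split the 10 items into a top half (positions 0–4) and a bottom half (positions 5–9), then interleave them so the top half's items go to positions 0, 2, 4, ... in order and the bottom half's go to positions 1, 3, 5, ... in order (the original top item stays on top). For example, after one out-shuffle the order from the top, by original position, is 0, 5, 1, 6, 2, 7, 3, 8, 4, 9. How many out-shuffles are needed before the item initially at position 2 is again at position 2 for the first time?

Follow position 2 under repeated out-shuffles:
2 → 4 → 8 → 7 → 5 → 1 → 2
It first returns after 6 out-shuffles.

6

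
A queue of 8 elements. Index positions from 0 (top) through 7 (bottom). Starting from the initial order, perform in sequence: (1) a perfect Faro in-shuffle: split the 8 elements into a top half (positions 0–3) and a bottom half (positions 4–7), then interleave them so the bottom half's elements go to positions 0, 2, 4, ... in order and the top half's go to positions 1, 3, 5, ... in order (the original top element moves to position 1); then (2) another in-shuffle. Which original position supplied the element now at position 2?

Undo the operations in reverse order, starting from position 2:
  undo op 2 (in-shuffle, from bottom half): 2 ← 5
  undo op 1 (in-shuffle, from top half): 5 ← 2
So the element at position 2 came from original position 2.

2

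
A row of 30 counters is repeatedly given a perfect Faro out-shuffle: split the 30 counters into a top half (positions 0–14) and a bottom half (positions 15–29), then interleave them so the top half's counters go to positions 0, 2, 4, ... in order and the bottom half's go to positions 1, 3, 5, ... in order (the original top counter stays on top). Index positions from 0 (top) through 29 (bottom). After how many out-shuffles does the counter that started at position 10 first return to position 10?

28

Follow position 10 under repeated out-shuffles:
10 → 20 → 11 → 22 → 15 → 1 → 2 → 4 → ... → 10 (length 28)
It first returns after 28 out-shuffles.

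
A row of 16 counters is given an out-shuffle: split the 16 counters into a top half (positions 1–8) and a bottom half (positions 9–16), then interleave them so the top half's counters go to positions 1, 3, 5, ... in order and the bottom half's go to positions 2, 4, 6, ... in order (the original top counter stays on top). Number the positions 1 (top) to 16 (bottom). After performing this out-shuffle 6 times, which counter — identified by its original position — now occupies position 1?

1

Work backwards from position 1, undoing one out-shuffle at a time:
1 ← 1 ← 1 ← 1 ← 1 ← 1 ← 1
So the counter now at position 1 started at position 1.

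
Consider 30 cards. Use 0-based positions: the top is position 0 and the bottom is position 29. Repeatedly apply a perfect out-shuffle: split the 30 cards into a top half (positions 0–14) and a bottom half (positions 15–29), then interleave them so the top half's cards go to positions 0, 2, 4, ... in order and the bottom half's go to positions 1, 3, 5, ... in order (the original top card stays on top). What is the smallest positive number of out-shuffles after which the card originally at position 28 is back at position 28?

Follow position 28 under repeated out-shuffles:
28 → 27 → 25 → 21 → 13 → 26 → 23 → 17 → ... → 28 (length 28)
It first returns after 28 out-shuffles.

28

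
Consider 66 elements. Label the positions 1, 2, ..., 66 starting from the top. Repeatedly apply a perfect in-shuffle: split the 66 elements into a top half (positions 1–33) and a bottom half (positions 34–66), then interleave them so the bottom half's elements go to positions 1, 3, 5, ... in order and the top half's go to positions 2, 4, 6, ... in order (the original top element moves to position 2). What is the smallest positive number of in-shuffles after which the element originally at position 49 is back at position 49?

66

Follow position 49 under repeated in-shuffles:
49 → 31 → 62 → 57 → 47 → 27 → 54 → 41 → ... → 49 (length 66)
It first returns after 66 in-shuffles.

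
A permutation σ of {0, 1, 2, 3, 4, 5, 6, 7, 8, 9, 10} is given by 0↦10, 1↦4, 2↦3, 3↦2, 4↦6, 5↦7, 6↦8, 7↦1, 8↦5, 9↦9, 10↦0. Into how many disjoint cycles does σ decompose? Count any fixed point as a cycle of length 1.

Cycle decomposition: (0 10) (1 4 6 8 5 7) (2 3) (9).
4 cycles.

4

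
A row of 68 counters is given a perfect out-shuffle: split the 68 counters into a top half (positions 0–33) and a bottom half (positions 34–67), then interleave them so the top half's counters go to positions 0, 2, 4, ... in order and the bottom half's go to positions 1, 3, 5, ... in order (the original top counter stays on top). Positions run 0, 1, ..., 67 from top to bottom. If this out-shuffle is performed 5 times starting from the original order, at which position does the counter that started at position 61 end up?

9

Track the counter's position through each out-shuffle:
61 → 55 → 43 → 19 → 38 → 9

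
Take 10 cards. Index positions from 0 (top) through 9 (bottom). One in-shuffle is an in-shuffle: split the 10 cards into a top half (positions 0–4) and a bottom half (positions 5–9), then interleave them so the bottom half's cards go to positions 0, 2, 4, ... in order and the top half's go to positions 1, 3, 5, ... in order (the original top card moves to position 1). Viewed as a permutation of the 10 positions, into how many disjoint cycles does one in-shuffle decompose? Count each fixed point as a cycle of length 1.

1

Trace each unvisited position around until it returns:
(0 1 3 7 4 9 8 6 2 5)
1 cycle in total.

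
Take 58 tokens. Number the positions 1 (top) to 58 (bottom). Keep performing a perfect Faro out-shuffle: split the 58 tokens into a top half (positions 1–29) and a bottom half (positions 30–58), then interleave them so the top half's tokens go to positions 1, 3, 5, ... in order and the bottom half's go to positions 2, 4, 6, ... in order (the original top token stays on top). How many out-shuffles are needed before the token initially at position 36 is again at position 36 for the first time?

Follow position 36 under repeated out-shuffles:
36 → 14 → 27 → 53 → 48 → 38 → 18 → 35 → 12 → 23 → 45 → 32 → 6 → 11 → 21 → 41 → 24 → 47 → 36
It first returns after 18 out-shuffles.

18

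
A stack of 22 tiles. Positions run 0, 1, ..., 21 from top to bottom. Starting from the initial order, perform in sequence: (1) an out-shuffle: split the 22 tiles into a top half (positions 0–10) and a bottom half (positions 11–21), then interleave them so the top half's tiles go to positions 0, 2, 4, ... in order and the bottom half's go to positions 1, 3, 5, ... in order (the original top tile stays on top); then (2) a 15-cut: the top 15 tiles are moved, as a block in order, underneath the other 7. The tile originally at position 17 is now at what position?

20

Track the tile from position 17 forward through each operation:
  after op 1 (out-shuffle): 17 → 13
  after op 2 (cut 15): 13 → 20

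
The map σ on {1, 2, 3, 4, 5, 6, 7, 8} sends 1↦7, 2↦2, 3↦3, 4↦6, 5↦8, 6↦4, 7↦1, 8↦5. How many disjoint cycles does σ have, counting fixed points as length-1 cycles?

5

Cycle decomposition: (1 7) (2) (3) (4 6) (5 8).
5 cycles.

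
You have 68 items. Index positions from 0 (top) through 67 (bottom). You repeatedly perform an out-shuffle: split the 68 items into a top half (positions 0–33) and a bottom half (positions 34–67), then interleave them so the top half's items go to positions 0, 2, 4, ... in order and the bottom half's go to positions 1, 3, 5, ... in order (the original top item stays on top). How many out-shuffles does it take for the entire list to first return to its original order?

The out-shuffle permutes the 68 positions with cycle lengths [1, 1, 66].
Every item is home exactly when every cycle has completed a whole number of laps, i.e. after lcm(1, 66) = 66 out-shuffles.

66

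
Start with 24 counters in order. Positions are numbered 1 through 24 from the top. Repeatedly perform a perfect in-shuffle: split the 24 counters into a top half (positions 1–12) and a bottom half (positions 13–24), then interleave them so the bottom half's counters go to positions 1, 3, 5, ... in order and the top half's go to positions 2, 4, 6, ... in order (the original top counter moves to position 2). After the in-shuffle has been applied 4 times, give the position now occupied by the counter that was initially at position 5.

Track the counter's position through each in-shuffle:
5 → 10 → 20 → 15 → 5

5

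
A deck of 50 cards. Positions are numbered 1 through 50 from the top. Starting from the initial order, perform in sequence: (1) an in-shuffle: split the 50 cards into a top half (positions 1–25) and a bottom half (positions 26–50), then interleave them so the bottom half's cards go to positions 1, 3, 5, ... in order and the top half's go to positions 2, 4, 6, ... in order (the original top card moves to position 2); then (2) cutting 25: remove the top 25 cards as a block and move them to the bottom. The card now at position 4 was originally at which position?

40

Undo the operations in reverse order, starting from position 4:
  undo op 2 (cut 25): 4 ← 29
  undo op 1 (in-shuffle, from bottom half): 29 ← 40
So the card at position 4 came from original position 40.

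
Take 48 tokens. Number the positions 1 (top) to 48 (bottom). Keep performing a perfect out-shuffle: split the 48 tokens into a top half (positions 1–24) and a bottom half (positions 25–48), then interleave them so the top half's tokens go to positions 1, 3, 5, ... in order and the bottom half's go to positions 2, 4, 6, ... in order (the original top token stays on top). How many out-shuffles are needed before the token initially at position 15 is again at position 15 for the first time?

Follow position 15 under repeated out-shuffles:
15 → 29 → 10 → 19 → 37 → 26 → 4 → 7 → ... → 15 (length 23)
It first returns after 23 out-shuffles.

23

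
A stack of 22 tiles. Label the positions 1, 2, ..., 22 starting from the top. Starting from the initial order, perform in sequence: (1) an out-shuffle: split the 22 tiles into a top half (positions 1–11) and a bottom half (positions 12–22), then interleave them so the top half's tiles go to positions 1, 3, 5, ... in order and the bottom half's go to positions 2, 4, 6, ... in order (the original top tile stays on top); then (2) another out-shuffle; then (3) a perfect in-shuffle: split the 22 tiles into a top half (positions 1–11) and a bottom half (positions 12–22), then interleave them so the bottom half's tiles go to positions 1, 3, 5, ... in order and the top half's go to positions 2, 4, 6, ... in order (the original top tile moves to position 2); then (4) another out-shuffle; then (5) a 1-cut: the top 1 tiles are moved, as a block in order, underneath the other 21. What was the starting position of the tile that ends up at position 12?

15

Undo the operations in reverse order, starting from position 12:
  undo op 5 (cut 1): 12 ← 13
  undo op 4 (out-shuffle, from top half): 13 ← 7
  undo op 3 (in-shuffle, from bottom half): 7 ← 15
  undo op 2 (out-shuffle, from top half): 15 ← 8
  undo op 1 (out-shuffle, from bottom half): 8 ← 15
So the tile at position 12 came from original position 15.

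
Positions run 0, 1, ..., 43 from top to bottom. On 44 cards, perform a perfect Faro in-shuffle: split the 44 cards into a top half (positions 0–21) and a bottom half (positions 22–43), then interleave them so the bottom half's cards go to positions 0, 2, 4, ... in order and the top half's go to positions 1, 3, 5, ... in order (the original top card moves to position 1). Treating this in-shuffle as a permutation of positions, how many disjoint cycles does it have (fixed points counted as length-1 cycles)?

7

Trace each unvisited position around until it returns:
(0 1 3 7 15 31 ... len 12) (2 5 11 23) (4 9 19 39 34 24) (6 13 27 10 21 43 ... len 12) (8 17 35 26) (14 29) (20 41 38 32)
7 cycles in total.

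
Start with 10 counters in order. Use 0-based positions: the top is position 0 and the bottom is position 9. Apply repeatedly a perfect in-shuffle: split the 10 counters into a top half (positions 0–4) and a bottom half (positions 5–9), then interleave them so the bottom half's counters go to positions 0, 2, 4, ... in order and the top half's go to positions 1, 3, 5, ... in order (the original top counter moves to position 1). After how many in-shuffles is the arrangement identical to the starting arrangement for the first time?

The in-shuffle permutes the 10 positions with cycle lengths [10].
Every counter is home exactly when every cycle has completed a whole number of laps, i.e. after lcm(10) = 10 in-shuffles.

10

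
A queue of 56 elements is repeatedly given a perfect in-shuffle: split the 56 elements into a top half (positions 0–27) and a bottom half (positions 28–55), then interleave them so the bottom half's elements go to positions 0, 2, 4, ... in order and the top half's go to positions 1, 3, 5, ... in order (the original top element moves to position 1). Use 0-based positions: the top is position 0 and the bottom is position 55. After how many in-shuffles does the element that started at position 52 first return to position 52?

Follow position 52 under repeated in-shuffles:
52 → 48 → 40 → 24 → 49 → 42 → 28 → 0 → 1 → 3 → 7 → 15 → 31 → 6 → 13 → 27 → 55 → 54 → 52
It first returns after 18 in-shuffles.

18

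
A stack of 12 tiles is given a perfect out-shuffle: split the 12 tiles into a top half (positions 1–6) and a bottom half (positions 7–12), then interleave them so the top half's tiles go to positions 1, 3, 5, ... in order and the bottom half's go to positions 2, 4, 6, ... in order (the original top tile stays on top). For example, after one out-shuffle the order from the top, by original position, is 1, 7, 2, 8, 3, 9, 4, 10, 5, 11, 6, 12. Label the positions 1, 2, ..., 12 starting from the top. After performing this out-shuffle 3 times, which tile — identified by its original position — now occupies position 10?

Work backwards from position 10, undoing one out-shuffle at a time:
10 ← 11 ← 6 ← 9
So the tile now at position 10 started at position 9.

9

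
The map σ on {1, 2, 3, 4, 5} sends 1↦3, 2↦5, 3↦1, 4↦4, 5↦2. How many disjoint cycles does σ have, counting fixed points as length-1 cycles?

Cycle decomposition: (1 3) (2 5) (4).
3 cycles.

3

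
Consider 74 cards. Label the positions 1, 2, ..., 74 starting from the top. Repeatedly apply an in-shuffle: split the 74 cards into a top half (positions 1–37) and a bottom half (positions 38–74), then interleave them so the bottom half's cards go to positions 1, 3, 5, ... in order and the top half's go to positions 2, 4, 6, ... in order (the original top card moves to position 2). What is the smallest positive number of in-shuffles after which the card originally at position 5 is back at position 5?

Follow position 5 under repeated in-shuffles:
5 → 10 → 20 → 40 → 5
It first returns after 4 in-shuffles.

4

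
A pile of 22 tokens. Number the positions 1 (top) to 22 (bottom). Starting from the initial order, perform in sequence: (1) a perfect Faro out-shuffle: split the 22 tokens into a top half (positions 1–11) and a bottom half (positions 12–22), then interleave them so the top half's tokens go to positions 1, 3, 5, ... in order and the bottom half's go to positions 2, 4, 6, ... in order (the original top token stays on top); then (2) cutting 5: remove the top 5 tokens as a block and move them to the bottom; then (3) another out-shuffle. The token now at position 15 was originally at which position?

7

Undo the operations in reverse order, starting from position 15:
  undo op 3 (out-shuffle, from top half): 15 ← 8
  undo op 2 (cut 5): 8 ← 13
  undo op 1 (out-shuffle, from top half): 13 ← 7
So the token at position 15 came from original position 7.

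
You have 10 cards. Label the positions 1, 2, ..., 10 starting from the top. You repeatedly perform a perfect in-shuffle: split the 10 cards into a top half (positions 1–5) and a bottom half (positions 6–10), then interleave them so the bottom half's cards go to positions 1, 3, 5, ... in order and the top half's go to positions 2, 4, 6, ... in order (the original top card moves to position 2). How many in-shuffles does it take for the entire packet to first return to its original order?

10

The in-shuffle permutes the 10 positions with cycle lengths [10].
Every card is home exactly when every cycle has completed a whole number of laps, i.e. after lcm(10) = 10 in-shuffles.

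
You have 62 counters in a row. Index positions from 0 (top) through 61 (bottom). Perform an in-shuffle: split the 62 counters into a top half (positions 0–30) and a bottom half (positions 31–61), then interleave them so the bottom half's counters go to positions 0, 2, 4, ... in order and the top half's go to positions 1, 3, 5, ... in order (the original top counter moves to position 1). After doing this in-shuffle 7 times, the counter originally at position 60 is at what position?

58

Track the counter's position through each in-shuffle:
60 → 58 → 54 → 46 → 30 → 61 → 60 → 58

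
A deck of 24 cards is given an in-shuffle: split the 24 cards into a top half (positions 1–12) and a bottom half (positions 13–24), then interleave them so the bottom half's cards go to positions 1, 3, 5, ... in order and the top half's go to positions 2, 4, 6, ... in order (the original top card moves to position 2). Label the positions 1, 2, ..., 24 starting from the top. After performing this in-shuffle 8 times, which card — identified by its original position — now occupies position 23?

8

Work backwards from position 23, undoing one in-shuffle at a time:
23 ← 24 ← 12 ← 6 ← 3 ← 14 ← 7 ← 16 ← 8
So the card now at position 23 started at position 8.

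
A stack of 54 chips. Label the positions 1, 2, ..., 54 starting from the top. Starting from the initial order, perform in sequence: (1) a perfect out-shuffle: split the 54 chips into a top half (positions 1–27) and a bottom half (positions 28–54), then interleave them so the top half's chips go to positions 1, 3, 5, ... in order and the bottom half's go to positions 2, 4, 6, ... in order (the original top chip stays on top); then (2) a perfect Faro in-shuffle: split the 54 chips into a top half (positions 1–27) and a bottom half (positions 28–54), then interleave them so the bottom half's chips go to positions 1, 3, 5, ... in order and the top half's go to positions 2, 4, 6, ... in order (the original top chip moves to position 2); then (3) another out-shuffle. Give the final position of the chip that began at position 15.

5

Track the chip from position 15 forward through each operation:
  after op 1 (out-shuffle): 15 → 29
  after op 2 (in-shuffle): 29 → 3
  after op 3 (out-shuffle): 3 → 5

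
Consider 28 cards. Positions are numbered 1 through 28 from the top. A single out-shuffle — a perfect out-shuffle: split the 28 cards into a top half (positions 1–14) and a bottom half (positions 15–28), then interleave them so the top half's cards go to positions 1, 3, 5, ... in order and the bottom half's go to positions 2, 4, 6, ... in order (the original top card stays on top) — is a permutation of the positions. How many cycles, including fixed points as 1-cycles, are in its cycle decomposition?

Trace each unvisited position around until it returns:
(1) (2 3 5 9 17 6 ... len 18) (4 7 13 25 22 16) (10 19) (28)
5 cycles in total.

5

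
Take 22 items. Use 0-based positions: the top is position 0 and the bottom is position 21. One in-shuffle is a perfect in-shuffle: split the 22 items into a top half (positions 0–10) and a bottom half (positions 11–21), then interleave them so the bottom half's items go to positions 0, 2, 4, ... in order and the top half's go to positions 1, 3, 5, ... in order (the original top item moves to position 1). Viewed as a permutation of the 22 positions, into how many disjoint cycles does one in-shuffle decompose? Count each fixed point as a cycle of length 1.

Trace each unvisited position around until it returns:
(0 1 3 7 15 8 ... len 11) (4 9 19 16 10 21 ... len 11)
2 cycles in total.

2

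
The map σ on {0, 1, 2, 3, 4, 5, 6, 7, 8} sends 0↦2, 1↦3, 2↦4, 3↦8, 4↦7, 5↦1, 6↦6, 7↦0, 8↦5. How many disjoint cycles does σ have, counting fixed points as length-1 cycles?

Cycle decomposition: (0 2 4 7) (1 3 8 5) (6).
3 cycles.

3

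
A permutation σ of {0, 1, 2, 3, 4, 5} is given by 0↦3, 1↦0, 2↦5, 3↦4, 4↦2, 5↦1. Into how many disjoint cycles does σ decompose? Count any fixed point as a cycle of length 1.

Cycle decomposition: (0 3 4 2 5 1).
1 cycle.

1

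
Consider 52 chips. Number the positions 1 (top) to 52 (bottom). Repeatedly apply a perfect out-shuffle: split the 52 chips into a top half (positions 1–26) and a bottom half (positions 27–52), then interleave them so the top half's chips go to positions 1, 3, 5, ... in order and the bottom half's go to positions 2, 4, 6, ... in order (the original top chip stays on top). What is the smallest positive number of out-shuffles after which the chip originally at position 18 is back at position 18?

Follow position 18 under repeated out-shuffles:
18 → 35 → 18
It first returns after 2 out-shuffles.

2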